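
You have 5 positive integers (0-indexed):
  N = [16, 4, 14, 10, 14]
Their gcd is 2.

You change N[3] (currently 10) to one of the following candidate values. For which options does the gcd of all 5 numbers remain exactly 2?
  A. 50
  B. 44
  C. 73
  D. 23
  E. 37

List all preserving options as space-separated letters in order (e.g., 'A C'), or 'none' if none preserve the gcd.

Old gcd = 2; gcd of others (without N[3]) = 2
New gcd for candidate v: gcd(2, v). Preserves old gcd iff gcd(2, v) = 2.
  Option A: v=50, gcd(2,50)=2 -> preserves
  Option B: v=44, gcd(2,44)=2 -> preserves
  Option C: v=73, gcd(2,73)=1 -> changes
  Option D: v=23, gcd(2,23)=1 -> changes
  Option E: v=37, gcd(2,37)=1 -> changes

Answer: A B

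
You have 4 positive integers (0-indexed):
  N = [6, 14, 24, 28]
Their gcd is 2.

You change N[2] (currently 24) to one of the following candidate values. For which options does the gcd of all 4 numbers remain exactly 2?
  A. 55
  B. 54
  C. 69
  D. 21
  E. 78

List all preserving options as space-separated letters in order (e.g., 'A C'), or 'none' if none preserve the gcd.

Old gcd = 2; gcd of others (without N[2]) = 2
New gcd for candidate v: gcd(2, v). Preserves old gcd iff gcd(2, v) = 2.
  Option A: v=55, gcd(2,55)=1 -> changes
  Option B: v=54, gcd(2,54)=2 -> preserves
  Option C: v=69, gcd(2,69)=1 -> changes
  Option D: v=21, gcd(2,21)=1 -> changes
  Option E: v=78, gcd(2,78)=2 -> preserves

Answer: B E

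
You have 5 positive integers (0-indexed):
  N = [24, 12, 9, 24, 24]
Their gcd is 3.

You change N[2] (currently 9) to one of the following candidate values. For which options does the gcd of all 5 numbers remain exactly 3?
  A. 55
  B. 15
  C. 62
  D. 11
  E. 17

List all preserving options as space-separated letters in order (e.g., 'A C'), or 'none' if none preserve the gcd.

Old gcd = 3; gcd of others (without N[2]) = 12
New gcd for candidate v: gcd(12, v). Preserves old gcd iff gcd(12, v) = 3.
  Option A: v=55, gcd(12,55)=1 -> changes
  Option B: v=15, gcd(12,15)=3 -> preserves
  Option C: v=62, gcd(12,62)=2 -> changes
  Option D: v=11, gcd(12,11)=1 -> changes
  Option E: v=17, gcd(12,17)=1 -> changes

Answer: B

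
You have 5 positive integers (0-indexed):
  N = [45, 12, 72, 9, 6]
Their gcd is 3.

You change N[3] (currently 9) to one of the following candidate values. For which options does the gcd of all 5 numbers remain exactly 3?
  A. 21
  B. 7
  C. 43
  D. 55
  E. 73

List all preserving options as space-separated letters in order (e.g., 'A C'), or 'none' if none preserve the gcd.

Answer: A

Derivation:
Old gcd = 3; gcd of others (without N[3]) = 3
New gcd for candidate v: gcd(3, v). Preserves old gcd iff gcd(3, v) = 3.
  Option A: v=21, gcd(3,21)=3 -> preserves
  Option B: v=7, gcd(3,7)=1 -> changes
  Option C: v=43, gcd(3,43)=1 -> changes
  Option D: v=55, gcd(3,55)=1 -> changes
  Option E: v=73, gcd(3,73)=1 -> changes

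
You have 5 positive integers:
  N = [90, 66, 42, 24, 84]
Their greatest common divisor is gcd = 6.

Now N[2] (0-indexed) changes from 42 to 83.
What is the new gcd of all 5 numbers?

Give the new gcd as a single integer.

Numbers: [90, 66, 42, 24, 84], gcd = 6
Change: index 2, 42 -> 83
gcd of the OTHER numbers (without index 2): gcd([90, 66, 24, 84]) = 6
New gcd = gcd(g_others, new_val) = gcd(6, 83) = 1

Answer: 1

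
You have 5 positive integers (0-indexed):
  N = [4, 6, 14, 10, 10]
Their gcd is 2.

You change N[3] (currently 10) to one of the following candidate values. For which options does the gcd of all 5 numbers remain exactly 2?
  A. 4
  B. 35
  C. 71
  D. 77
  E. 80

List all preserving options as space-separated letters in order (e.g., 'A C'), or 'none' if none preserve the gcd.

Old gcd = 2; gcd of others (without N[3]) = 2
New gcd for candidate v: gcd(2, v). Preserves old gcd iff gcd(2, v) = 2.
  Option A: v=4, gcd(2,4)=2 -> preserves
  Option B: v=35, gcd(2,35)=1 -> changes
  Option C: v=71, gcd(2,71)=1 -> changes
  Option D: v=77, gcd(2,77)=1 -> changes
  Option E: v=80, gcd(2,80)=2 -> preserves

Answer: A E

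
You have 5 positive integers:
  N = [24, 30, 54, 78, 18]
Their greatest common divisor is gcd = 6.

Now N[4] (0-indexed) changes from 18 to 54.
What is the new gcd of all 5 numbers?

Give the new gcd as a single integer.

Answer: 6

Derivation:
Numbers: [24, 30, 54, 78, 18], gcd = 6
Change: index 4, 18 -> 54
gcd of the OTHER numbers (without index 4): gcd([24, 30, 54, 78]) = 6
New gcd = gcd(g_others, new_val) = gcd(6, 54) = 6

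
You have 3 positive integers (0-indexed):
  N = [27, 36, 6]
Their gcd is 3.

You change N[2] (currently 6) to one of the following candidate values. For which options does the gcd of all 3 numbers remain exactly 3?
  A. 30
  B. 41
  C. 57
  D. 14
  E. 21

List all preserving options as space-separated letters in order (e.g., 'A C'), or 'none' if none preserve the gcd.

Answer: A C E

Derivation:
Old gcd = 3; gcd of others (without N[2]) = 9
New gcd for candidate v: gcd(9, v). Preserves old gcd iff gcd(9, v) = 3.
  Option A: v=30, gcd(9,30)=3 -> preserves
  Option B: v=41, gcd(9,41)=1 -> changes
  Option C: v=57, gcd(9,57)=3 -> preserves
  Option D: v=14, gcd(9,14)=1 -> changes
  Option E: v=21, gcd(9,21)=3 -> preserves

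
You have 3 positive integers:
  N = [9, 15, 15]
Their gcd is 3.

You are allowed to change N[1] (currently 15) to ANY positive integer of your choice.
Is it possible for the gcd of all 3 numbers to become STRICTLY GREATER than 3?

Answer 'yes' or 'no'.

Answer: no

Derivation:
Current gcd = 3
gcd of all OTHER numbers (without N[1]=15): gcd([9, 15]) = 3
The new gcd after any change is gcd(3, new_value).
This can be at most 3.
Since 3 = old gcd 3, the gcd can only stay the same or decrease.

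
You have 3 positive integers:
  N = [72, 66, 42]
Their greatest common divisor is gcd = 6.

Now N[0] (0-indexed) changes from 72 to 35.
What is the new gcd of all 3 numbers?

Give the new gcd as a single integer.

Answer: 1

Derivation:
Numbers: [72, 66, 42], gcd = 6
Change: index 0, 72 -> 35
gcd of the OTHER numbers (without index 0): gcd([66, 42]) = 6
New gcd = gcd(g_others, new_val) = gcd(6, 35) = 1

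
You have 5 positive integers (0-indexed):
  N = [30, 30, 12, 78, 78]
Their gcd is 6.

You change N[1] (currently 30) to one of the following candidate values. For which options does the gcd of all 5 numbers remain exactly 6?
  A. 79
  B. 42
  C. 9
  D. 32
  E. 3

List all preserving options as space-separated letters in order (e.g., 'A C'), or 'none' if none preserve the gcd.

Answer: B

Derivation:
Old gcd = 6; gcd of others (without N[1]) = 6
New gcd for candidate v: gcd(6, v). Preserves old gcd iff gcd(6, v) = 6.
  Option A: v=79, gcd(6,79)=1 -> changes
  Option B: v=42, gcd(6,42)=6 -> preserves
  Option C: v=9, gcd(6,9)=3 -> changes
  Option D: v=32, gcd(6,32)=2 -> changes
  Option E: v=3, gcd(6,3)=3 -> changes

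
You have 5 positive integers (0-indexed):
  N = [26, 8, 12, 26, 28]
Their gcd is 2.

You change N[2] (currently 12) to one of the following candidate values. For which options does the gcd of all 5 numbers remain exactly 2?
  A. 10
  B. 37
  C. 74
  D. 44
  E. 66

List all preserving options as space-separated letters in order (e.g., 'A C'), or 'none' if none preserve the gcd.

Answer: A C D E

Derivation:
Old gcd = 2; gcd of others (without N[2]) = 2
New gcd for candidate v: gcd(2, v). Preserves old gcd iff gcd(2, v) = 2.
  Option A: v=10, gcd(2,10)=2 -> preserves
  Option B: v=37, gcd(2,37)=1 -> changes
  Option C: v=74, gcd(2,74)=2 -> preserves
  Option D: v=44, gcd(2,44)=2 -> preserves
  Option E: v=66, gcd(2,66)=2 -> preserves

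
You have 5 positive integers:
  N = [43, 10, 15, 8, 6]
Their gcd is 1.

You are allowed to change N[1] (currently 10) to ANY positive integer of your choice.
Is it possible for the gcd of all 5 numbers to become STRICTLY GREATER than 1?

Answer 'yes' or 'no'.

Answer: no

Derivation:
Current gcd = 1
gcd of all OTHER numbers (without N[1]=10): gcd([43, 15, 8, 6]) = 1
The new gcd after any change is gcd(1, new_value).
This can be at most 1.
Since 1 = old gcd 1, the gcd can only stay the same or decrease.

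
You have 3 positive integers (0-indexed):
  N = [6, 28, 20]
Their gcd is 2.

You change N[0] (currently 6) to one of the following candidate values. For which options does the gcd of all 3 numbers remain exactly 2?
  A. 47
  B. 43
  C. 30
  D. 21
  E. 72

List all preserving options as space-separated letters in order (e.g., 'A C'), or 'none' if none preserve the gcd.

Old gcd = 2; gcd of others (without N[0]) = 4
New gcd for candidate v: gcd(4, v). Preserves old gcd iff gcd(4, v) = 2.
  Option A: v=47, gcd(4,47)=1 -> changes
  Option B: v=43, gcd(4,43)=1 -> changes
  Option C: v=30, gcd(4,30)=2 -> preserves
  Option D: v=21, gcd(4,21)=1 -> changes
  Option E: v=72, gcd(4,72)=4 -> changes

Answer: C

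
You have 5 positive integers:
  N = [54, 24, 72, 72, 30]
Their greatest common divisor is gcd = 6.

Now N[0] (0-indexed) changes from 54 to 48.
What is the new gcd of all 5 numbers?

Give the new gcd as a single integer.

Answer: 6

Derivation:
Numbers: [54, 24, 72, 72, 30], gcd = 6
Change: index 0, 54 -> 48
gcd of the OTHER numbers (without index 0): gcd([24, 72, 72, 30]) = 6
New gcd = gcd(g_others, new_val) = gcd(6, 48) = 6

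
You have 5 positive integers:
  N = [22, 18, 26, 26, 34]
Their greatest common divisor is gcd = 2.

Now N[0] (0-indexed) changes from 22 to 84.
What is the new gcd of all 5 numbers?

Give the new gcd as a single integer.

Numbers: [22, 18, 26, 26, 34], gcd = 2
Change: index 0, 22 -> 84
gcd of the OTHER numbers (without index 0): gcd([18, 26, 26, 34]) = 2
New gcd = gcd(g_others, new_val) = gcd(2, 84) = 2

Answer: 2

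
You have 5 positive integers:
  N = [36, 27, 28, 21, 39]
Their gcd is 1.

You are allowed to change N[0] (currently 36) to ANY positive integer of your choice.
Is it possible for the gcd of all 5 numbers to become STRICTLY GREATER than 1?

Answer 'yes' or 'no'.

Answer: no

Derivation:
Current gcd = 1
gcd of all OTHER numbers (without N[0]=36): gcd([27, 28, 21, 39]) = 1
The new gcd after any change is gcd(1, new_value).
This can be at most 1.
Since 1 = old gcd 1, the gcd can only stay the same or decrease.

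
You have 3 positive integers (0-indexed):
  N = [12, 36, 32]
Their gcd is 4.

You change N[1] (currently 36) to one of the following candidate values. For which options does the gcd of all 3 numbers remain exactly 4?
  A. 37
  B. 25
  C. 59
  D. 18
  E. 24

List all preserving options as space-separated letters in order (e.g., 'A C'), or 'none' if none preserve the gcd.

Answer: E

Derivation:
Old gcd = 4; gcd of others (without N[1]) = 4
New gcd for candidate v: gcd(4, v). Preserves old gcd iff gcd(4, v) = 4.
  Option A: v=37, gcd(4,37)=1 -> changes
  Option B: v=25, gcd(4,25)=1 -> changes
  Option C: v=59, gcd(4,59)=1 -> changes
  Option D: v=18, gcd(4,18)=2 -> changes
  Option E: v=24, gcd(4,24)=4 -> preserves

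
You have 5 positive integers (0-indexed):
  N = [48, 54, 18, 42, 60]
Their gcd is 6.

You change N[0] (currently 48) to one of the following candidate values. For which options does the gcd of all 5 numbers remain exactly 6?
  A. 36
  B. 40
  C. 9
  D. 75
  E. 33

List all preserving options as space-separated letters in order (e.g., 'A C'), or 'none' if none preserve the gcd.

Answer: A

Derivation:
Old gcd = 6; gcd of others (without N[0]) = 6
New gcd for candidate v: gcd(6, v). Preserves old gcd iff gcd(6, v) = 6.
  Option A: v=36, gcd(6,36)=6 -> preserves
  Option B: v=40, gcd(6,40)=2 -> changes
  Option C: v=9, gcd(6,9)=3 -> changes
  Option D: v=75, gcd(6,75)=3 -> changes
  Option E: v=33, gcd(6,33)=3 -> changes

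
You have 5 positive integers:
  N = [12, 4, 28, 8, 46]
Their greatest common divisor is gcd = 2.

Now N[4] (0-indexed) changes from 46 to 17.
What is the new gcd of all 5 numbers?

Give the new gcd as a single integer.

Answer: 1

Derivation:
Numbers: [12, 4, 28, 8, 46], gcd = 2
Change: index 4, 46 -> 17
gcd of the OTHER numbers (without index 4): gcd([12, 4, 28, 8]) = 4
New gcd = gcd(g_others, new_val) = gcd(4, 17) = 1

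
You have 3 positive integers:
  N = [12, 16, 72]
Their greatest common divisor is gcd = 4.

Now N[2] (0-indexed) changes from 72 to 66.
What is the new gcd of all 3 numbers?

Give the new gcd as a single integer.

Numbers: [12, 16, 72], gcd = 4
Change: index 2, 72 -> 66
gcd of the OTHER numbers (without index 2): gcd([12, 16]) = 4
New gcd = gcd(g_others, new_val) = gcd(4, 66) = 2

Answer: 2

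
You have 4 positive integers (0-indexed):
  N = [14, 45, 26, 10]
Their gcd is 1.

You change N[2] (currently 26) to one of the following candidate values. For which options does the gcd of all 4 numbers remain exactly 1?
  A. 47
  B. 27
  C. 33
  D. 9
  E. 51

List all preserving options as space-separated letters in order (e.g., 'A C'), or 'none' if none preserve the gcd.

Old gcd = 1; gcd of others (without N[2]) = 1
New gcd for candidate v: gcd(1, v). Preserves old gcd iff gcd(1, v) = 1.
  Option A: v=47, gcd(1,47)=1 -> preserves
  Option B: v=27, gcd(1,27)=1 -> preserves
  Option C: v=33, gcd(1,33)=1 -> preserves
  Option D: v=9, gcd(1,9)=1 -> preserves
  Option E: v=51, gcd(1,51)=1 -> preserves

Answer: A B C D E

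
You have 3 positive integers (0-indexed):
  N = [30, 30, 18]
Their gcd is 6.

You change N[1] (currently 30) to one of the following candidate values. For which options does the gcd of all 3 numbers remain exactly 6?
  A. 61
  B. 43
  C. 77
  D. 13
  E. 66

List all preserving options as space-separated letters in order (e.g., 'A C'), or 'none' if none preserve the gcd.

Answer: E

Derivation:
Old gcd = 6; gcd of others (without N[1]) = 6
New gcd for candidate v: gcd(6, v). Preserves old gcd iff gcd(6, v) = 6.
  Option A: v=61, gcd(6,61)=1 -> changes
  Option B: v=43, gcd(6,43)=1 -> changes
  Option C: v=77, gcd(6,77)=1 -> changes
  Option D: v=13, gcd(6,13)=1 -> changes
  Option E: v=66, gcd(6,66)=6 -> preserves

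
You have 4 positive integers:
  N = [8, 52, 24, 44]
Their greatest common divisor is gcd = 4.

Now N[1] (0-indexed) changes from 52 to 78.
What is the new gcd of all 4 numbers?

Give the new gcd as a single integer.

Answer: 2

Derivation:
Numbers: [8, 52, 24, 44], gcd = 4
Change: index 1, 52 -> 78
gcd of the OTHER numbers (without index 1): gcd([8, 24, 44]) = 4
New gcd = gcd(g_others, new_val) = gcd(4, 78) = 2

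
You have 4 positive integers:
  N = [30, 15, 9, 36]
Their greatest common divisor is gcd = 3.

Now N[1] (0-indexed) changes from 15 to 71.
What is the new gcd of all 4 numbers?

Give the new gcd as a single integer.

Numbers: [30, 15, 9, 36], gcd = 3
Change: index 1, 15 -> 71
gcd of the OTHER numbers (without index 1): gcd([30, 9, 36]) = 3
New gcd = gcd(g_others, new_val) = gcd(3, 71) = 1

Answer: 1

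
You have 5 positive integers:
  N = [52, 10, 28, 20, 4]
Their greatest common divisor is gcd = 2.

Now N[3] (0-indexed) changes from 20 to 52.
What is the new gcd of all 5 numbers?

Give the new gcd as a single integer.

Answer: 2

Derivation:
Numbers: [52, 10, 28, 20, 4], gcd = 2
Change: index 3, 20 -> 52
gcd of the OTHER numbers (without index 3): gcd([52, 10, 28, 4]) = 2
New gcd = gcd(g_others, new_val) = gcd(2, 52) = 2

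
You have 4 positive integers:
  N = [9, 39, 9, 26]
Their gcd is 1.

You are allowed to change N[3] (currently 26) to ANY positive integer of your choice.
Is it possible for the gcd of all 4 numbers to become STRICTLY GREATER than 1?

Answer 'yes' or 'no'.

Answer: yes

Derivation:
Current gcd = 1
gcd of all OTHER numbers (without N[3]=26): gcd([9, 39, 9]) = 3
The new gcd after any change is gcd(3, new_value).
This can be at most 3.
Since 3 > old gcd 1, the gcd CAN increase (e.g., set N[3] = 3).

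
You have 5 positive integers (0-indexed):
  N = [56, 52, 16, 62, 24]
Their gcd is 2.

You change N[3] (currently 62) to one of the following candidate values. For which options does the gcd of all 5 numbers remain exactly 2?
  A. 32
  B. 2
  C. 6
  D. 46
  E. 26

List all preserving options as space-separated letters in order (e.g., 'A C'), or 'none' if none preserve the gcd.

Old gcd = 2; gcd of others (without N[3]) = 4
New gcd for candidate v: gcd(4, v). Preserves old gcd iff gcd(4, v) = 2.
  Option A: v=32, gcd(4,32)=4 -> changes
  Option B: v=2, gcd(4,2)=2 -> preserves
  Option C: v=6, gcd(4,6)=2 -> preserves
  Option D: v=46, gcd(4,46)=2 -> preserves
  Option E: v=26, gcd(4,26)=2 -> preserves

Answer: B C D E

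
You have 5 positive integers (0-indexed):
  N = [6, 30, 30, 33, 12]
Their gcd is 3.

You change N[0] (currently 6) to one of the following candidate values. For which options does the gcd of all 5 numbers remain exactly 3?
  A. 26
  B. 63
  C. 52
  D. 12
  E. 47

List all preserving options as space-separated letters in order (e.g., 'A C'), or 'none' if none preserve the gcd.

Old gcd = 3; gcd of others (without N[0]) = 3
New gcd for candidate v: gcd(3, v). Preserves old gcd iff gcd(3, v) = 3.
  Option A: v=26, gcd(3,26)=1 -> changes
  Option B: v=63, gcd(3,63)=3 -> preserves
  Option C: v=52, gcd(3,52)=1 -> changes
  Option D: v=12, gcd(3,12)=3 -> preserves
  Option E: v=47, gcd(3,47)=1 -> changes

Answer: B D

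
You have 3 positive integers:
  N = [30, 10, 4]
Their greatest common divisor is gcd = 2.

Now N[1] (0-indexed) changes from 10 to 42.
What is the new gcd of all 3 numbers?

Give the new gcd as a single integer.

Answer: 2

Derivation:
Numbers: [30, 10, 4], gcd = 2
Change: index 1, 10 -> 42
gcd of the OTHER numbers (without index 1): gcd([30, 4]) = 2
New gcd = gcd(g_others, new_val) = gcd(2, 42) = 2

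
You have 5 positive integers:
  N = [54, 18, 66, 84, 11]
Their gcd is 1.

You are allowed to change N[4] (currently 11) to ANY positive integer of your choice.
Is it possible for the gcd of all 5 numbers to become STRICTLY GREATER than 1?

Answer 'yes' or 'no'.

Answer: yes

Derivation:
Current gcd = 1
gcd of all OTHER numbers (without N[4]=11): gcd([54, 18, 66, 84]) = 6
The new gcd after any change is gcd(6, new_value).
This can be at most 6.
Since 6 > old gcd 1, the gcd CAN increase (e.g., set N[4] = 6).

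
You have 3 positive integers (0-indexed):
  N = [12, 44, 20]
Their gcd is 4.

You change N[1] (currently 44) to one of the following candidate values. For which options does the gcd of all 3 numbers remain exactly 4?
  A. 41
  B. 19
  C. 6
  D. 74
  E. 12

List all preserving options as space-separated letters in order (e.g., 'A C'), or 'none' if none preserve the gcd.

Old gcd = 4; gcd of others (without N[1]) = 4
New gcd for candidate v: gcd(4, v). Preserves old gcd iff gcd(4, v) = 4.
  Option A: v=41, gcd(4,41)=1 -> changes
  Option B: v=19, gcd(4,19)=1 -> changes
  Option C: v=6, gcd(4,6)=2 -> changes
  Option D: v=74, gcd(4,74)=2 -> changes
  Option E: v=12, gcd(4,12)=4 -> preserves

Answer: E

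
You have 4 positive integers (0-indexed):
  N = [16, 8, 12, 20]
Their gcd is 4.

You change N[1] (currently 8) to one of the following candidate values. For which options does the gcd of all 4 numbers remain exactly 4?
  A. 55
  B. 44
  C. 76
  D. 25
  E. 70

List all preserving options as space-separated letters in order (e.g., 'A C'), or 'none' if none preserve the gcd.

Old gcd = 4; gcd of others (without N[1]) = 4
New gcd for candidate v: gcd(4, v). Preserves old gcd iff gcd(4, v) = 4.
  Option A: v=55, gcd(4,55)=1 -> changes
  Option B: v=44, gcd(4,44)=4 -> preserves
  Option C: v=76, gcd(4,76)=4 -> preserves
  Option D: v=25, gcd(4,25)=1 -> changes
  Option E: v=70, gcd(4,70)=2 -> changes

Answer: B C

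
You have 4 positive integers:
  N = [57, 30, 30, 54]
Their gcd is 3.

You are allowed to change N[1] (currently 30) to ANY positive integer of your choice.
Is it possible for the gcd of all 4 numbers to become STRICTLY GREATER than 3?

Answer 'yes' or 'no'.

Current gcd = 3
gcd of all OTHER numbers (without N[1]=30): gcd([57, 30, 54]) = 3
The new gcd after any change is gcd(3, new_value).
This can be at most 3.
Since 3 = old gcd 3, the gcd can only stay the same or decrease.

Answer: no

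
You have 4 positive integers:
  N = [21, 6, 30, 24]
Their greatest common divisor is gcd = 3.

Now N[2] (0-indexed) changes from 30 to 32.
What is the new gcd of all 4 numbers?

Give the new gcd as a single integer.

Numbers: [21, 6, 30, 24], gcd = 3
Change: index 2, 30 -> 32
gcd of the OTHER numbers (without index 2): gcd([21, 6, 24]) = 3
New gcd = gcd(g_others, new_val) = gcd(3, 32) = 1

Answer: 1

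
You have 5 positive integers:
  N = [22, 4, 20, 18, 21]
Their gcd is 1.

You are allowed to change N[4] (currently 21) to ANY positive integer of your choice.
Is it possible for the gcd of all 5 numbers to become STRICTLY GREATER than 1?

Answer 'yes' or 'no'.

Current gcd = 1
gcd of all OTHER numbers (without N[4]=21): gcd([22, 4, 20, 18]) = 2
The new gcd after any change is gcd(2, new_value).
This can be at most 2.
Since 2 > old gcd 1, the gcd CAN increase (e.g., set N[4] = 2).

Answer: yes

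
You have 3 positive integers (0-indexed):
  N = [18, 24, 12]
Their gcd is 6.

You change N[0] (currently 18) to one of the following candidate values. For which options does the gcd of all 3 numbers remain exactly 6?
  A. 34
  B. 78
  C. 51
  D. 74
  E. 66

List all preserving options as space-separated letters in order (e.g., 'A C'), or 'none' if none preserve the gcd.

Old gcd = 6; gcd of others (without N[0]) = 12
New gcd for candidate v: gcd(12, v). Preserves old gcd iff gcd(12, v) = 6.
  Option A: v=34, gcd(12,34)=2 -> changes
  Option B: v=78, gcd(12,78)=6 -> preserves
  Option C: v=51, gcd(12,51)=3 -> changes
  Option D: v=74, gcd(12,74)=2 -> changes
  Option E: v=66, gcd(12,66)=6 -> preserves

Answer: B E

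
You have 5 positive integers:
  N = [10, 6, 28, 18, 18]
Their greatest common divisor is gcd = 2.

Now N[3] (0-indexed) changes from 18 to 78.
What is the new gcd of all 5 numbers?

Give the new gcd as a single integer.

Answer: 2

Derivation:
Numbers: [10, 6, 28, 18, 18], gcd = 2
Change: index 3, 18 -> 78
gcd of the OTHER numbers (without index 3): gcd([10, 6, 28, 18]) = 2
New gcd = gcd(g_others, new_val) = gcd(2, 78) = 2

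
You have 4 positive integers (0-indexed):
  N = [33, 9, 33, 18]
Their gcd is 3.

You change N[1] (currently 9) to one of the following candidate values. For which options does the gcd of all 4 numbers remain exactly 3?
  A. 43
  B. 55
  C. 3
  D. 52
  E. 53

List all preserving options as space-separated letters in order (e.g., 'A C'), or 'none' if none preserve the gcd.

Answer: C

Derivation:
Old gcd = 3; gcd of others (without N[1]) = 3
New gcd for candidate v: gcd(3, v). Preserves old gcd iff gcd(3, v) = 3.
  Option A: v=43, gcd(3,43)=1 -> changes
  Option B: v=55, gcd(3,55)=1 -> changes
  Option C: v=3, gcd(3,3)=3 -> preserves
  Option D: v=52, gcd(3,52)=1 -> changes
  Option E: v=53, gcd(3,53)=1 -> changes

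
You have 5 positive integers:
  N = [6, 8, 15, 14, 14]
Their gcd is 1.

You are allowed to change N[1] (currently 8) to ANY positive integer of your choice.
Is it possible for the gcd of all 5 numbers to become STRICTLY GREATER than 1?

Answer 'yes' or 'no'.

Answer: no

Derivation:
Current gcd = 1
gcd of all OTHER numbers (without N[1]=8): gcd([6, 15, 14, 14]) = 1
The new gcd after any change is gcd(1, new_value).
This can be at most 1.
Since 1 = old gcd 1, the gcd can only stay the same or decrease.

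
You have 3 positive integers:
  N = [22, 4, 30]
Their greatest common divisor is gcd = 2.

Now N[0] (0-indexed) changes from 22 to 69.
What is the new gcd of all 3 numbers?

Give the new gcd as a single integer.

Numbers: [22, 4, 30], gcd = 2
Change: index 0, 22 -> 69
gcd of the OTHER numbers (without index 0): gcd([4, 30]) = 2
New gcd = gcd(g_others, new_val) = gcd(2, 69) = 1

Answer: 1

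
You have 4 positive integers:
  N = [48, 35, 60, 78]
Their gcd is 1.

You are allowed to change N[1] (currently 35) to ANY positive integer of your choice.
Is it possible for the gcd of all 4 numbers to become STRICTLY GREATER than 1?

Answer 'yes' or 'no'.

Current gcd = 1
gcd of all OTHER numbers (without N[1]=35): gcd([48, 60, 78]) = 6
The new gcd after any change is gcd(6, new_value).
This can be at most 6.
Since 6 > old gcd 1, the gcd CAN increase (e.g., set N[1] = 6).

Answer: yes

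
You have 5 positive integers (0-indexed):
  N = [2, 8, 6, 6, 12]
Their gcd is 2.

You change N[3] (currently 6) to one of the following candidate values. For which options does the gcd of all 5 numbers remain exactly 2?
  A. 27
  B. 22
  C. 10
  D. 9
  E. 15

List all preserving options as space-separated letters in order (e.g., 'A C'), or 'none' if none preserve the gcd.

Answer: B C

Derivation:
Old gcd = 2; gcd of others (without N[3]) = 2
New gcd for candidate v: gcd(2, v). Preserves old gcd iff gcd(2, v) = 2.
  Option A: v=27, gcd(2,27)=1 -> changes
  Option B: v=22, gcd(2,22)=2 -> preserves
  Option C: v=10, gcd(2,10)=2 -> preserves
  Option D: v=9, gcd(2,9)=1 -> changes
  Option E: v=15, gcd(2,15)=1 -> changes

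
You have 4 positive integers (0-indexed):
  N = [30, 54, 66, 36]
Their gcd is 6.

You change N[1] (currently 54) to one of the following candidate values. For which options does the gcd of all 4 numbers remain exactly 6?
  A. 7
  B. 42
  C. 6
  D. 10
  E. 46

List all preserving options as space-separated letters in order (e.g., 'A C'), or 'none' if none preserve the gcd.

Answer: B C

Derivation:
Old gcd = 6; gcd of others (without N[1]) = 6
New gcd for candidate v: gcd(6, v). Preserves old gcd iff gcd(6, v) = 6.
  Option A: v=7, gcd(6,7)=1 -> changes
  Option B: v=42, gcd(6,42)=6 -> preserves
  Option C: v=6, gcd(6,6)=6 -> preserves
  Option D: v=10, gcd(6,10)=2 -> changes
  Option E: v=46, gcd(6,46)=2 -> changes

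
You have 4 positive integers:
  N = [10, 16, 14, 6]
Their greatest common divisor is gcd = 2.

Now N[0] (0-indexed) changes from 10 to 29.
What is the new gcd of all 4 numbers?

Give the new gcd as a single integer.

Numbers: [10, 16, 14, 6], gcd = 2
Change: index 0, 10 -> 29
gcd of the OTHER numbers (without index 0): gcd([16, 14, 6]) = 2
New gcd = gcd(g_others, new_val) = gcd(2, 29) = 1

Answer: 1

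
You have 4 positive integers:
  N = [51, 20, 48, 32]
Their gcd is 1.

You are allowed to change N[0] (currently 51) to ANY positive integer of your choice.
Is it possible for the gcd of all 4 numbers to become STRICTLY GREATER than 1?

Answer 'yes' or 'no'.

Answer: yes

Derivation:
Current gcd = 1
gcd of all OTHER numbers (without N[0]=51): gcd([20, 48, 32]) = 4
The new gcd after any change is gcd(4, new_value).
This can be at most 4.
Since 4 > old gcd 1, the gcd CAN increase (e.g., set N[0] = 4).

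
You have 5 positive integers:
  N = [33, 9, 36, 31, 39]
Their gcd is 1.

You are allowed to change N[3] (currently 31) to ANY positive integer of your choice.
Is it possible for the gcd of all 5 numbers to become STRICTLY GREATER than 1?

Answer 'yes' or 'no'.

Answer: yes

Derivation:
Current gcd = 1
gcd of all OTHER numbers (without N[3]=31): gcd([33, 9, 36, 39]) = 3
The new gcd after any change is gcd(3, new_value).
This can be at most 3.
Since 3 > old gcd 1, the gcd CAN increase (e.g., set N[3] = 3).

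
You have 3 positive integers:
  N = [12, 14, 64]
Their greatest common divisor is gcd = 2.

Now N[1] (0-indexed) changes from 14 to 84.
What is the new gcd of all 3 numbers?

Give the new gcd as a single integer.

Numbers: [12, 14, 64], gcd = 2
Change: index 1, 14 -> 84
gcd of the OTHER numbers (without index 1): gcd([12, 64]) = 4
New gcd = gcd(g_others, new_val) = gcd(4, 84) = 4

Answer: 4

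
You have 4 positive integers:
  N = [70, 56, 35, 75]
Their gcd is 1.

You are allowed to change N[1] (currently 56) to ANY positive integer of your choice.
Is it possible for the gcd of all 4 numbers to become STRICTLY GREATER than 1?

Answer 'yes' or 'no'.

Current gcd = 1
gcd of all OTHER numbers (without N[1]=56): gcd([70, 35, 75]) = 5
The new gcd after any change is gcd(5, new_value).
This can be at most 5.
Since 5 > old gcd 1, the gcd CAN increase (e.g., set N[1] = 5).

Answer: yes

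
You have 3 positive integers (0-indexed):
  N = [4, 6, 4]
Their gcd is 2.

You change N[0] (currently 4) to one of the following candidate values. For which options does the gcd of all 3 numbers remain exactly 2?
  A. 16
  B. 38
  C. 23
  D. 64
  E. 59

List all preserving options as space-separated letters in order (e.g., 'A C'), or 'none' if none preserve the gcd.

Answer: A B D

Derivation:
Old gcd = 2; gcd of others (without N[0]) = 2
New gcd for candidate v: gcd(2, v). Preserves old gcd iff gcd(2, v) = 2.
  Option A: v=16, gcd(2,16)=2 -> preserves
  Option B: v=38, gcd(2,38)=2 -> preserves
  Option C: v=23, gcd(2,23)=1 -> changes
  Option D: v=64, gcd(2,64)=2 -> preserves
  Option E: v=59, gcd(2,59)=1 -> changes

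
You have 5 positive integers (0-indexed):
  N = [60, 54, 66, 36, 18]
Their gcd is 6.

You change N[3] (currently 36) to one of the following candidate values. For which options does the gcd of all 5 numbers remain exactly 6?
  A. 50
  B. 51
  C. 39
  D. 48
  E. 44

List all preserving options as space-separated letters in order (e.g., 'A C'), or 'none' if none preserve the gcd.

Answer: D

Derivation:
Old gcd = 6; gcd of others (without N[3]) = 6
New gcd for candidate v: gcd(6, v). Preserves old gcd iff gcd(6, v) = 6.
  Option A: v=50, gcd(6,50)=2 -> changes
  Option B: v=51, gcd(6,51)=3 -> changes
  Option C: v=39, gcd(6,39)=3 -> changes
  Option D: v=48, gcd(6,48)=6 -> preserves
  Option E: v=44, gcd(6,44)=2 -> changes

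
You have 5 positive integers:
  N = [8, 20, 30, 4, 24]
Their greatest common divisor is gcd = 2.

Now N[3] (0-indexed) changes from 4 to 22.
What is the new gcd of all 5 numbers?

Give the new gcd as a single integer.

Numbers: [8, 20, 30, 4, 24], gcd = 2
Change: index 3, 4 -> 22
gcd of the OTHER numbers (without index 3): gcd([8, 20, 30, 24]) = 2
New gcd = gcd(g_others, new_val) = gcd(2, 22) = 2

Answer: 2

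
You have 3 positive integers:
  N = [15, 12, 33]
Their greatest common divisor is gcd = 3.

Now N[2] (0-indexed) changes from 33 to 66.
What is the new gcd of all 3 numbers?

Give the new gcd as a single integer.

Numbers: [15, 12, 33], gcd = 3
Change: index 2, 33 -> 66
gcd of the OTHER numbers (without index 2): gcd([15, 12]) = 3
New gcd = gcd(g_others, new_val) = gcd(3, 66) = 3

Answer: 3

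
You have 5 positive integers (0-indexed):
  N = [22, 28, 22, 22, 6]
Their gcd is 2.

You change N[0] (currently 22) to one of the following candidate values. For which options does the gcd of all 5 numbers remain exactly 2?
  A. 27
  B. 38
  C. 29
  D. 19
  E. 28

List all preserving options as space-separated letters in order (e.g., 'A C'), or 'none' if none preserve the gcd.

Old gcd = 2; gcd of others (without N[0]) = 2
New gcd for candidate v: gcd(2, v). Preserves old gcd iff gcd(2, v) = 2.
  Option A: v=27, gcd(2,27)=1 -> changes
  Option B: v=38, gcd(2,38)=2 -> preserves
  Option C: v=29, gcd(2,29)=1 -> changes
  Option D: v=19, gcd(2,19)=1 -> changes
  Option E: v=28, gcd(2,28)=2 -> preserves

Answer: B E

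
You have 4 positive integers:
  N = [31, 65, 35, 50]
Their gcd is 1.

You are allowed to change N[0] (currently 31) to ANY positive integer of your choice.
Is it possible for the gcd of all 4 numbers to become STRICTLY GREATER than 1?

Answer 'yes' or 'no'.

Current gcd = 1
gcd of all OTHER numbers (without N[0]=31): gcd([65, 35, 50]) = 5
The new gcd after any change is gcd(5, new_value).
This can be at most 5.
Since 5 > old gcd 1, the gcd CAN increase (e.g., set N[0] = 5).

Answer: yes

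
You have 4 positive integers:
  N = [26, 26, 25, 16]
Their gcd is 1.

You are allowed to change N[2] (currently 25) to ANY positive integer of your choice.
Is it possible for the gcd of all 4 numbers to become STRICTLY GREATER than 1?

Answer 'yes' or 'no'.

Current gcd = 1
gcd of all OTHER numbers (without N[2]=25): gcd([26, 26, 16]) = 2
The new gcd after any change is gcd(2, new_value).
This can be at most 2.
Since 2 > old gcd 1, the gcd CAN increase (e.g., set N[2] = 2).

Answer: yes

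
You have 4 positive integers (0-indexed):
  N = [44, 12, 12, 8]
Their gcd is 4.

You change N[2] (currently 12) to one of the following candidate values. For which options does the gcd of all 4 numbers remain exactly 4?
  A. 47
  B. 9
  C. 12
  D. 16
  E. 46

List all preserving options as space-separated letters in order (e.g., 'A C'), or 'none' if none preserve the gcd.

Answer: C D

Derivation:
Old gcd = 4; gcd of others (without N[2]) = 4
New gcd for candidate v: gcd(4, v). Preserves old gcd iff gcd(4, v) = 4.
  Option A: v=47, gcd(4,47)=1 -> changes
  Option B: v=9, gcd(4,9)=1 -> changes
  Option C: v=12, gcd(4,12)=4 -> preserves
  Option D: v=16, gcd(4,16)=4 -> preserves
  Option E: v=46, gcd(4,46)=2 -> changes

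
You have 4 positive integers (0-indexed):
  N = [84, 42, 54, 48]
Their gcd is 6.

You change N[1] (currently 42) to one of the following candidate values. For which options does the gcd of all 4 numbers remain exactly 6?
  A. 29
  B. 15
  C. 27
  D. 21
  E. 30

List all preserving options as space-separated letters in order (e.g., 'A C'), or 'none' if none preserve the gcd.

Answer: E

Derivation:
Old gcd = 6; gcd of others (without N[1]) = 6
New gcd for candidate v: gcd(6, v). Preserves old gcd iff gcd(6, v) = 6.
  Option A: v=29, gcd(6,29)=1 -> changes
  Option B: v=15, gcd(6,15)=3 -> changes
  Option C: v=27, gcd(6,27)=3 -> changes
  Option D: v=21, gcd(6,21)=3 -> changes
  Option E: v=30, gcd(6,30)=6 -> preserves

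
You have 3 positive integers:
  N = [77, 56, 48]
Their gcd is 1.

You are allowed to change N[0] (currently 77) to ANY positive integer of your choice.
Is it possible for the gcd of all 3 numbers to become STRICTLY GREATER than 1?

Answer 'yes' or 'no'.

Answer: yes

Derivation:
Current gcd = 1
gcd of all OTHER numbers (without N[0]=77): gcd([56, 48]) = 8
The new gcd after any change is gcd(8, new_value).
This can be at most 8.
Since 8 > old gcd 1, the gcd CAN increase (e.g., set N[0] = 8).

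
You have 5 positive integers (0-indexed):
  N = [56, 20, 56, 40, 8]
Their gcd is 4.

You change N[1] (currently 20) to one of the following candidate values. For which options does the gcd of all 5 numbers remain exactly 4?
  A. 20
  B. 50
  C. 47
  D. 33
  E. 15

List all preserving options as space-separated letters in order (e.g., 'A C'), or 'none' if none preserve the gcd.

Old gcd = 4; gcd of others (without N[1]) = 8
New gcd for candidate v: gcd(8, v). Preserves old gcd iff gcd(8, v) = 4.
  Option A: v=20, gcd(8,20)=4 -> preserves
  Option B: v=50, gcd(8,50)=2 -> changes
  Option C: v=47, gcd(8,47)=1 -> changes
  Option D: v=33, gcd(8,33)=1 -> changes
  Option E: v=15, gcd(8,15)=1 -> changes

Answer: A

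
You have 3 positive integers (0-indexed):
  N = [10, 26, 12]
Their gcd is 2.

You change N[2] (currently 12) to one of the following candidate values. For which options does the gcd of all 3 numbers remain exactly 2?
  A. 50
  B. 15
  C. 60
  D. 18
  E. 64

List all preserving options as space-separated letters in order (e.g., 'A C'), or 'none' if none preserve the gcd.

Old gcd = 2; gcd of others (without N[2]) = 2
New gcd for candidate v: gcd(2, v). Preserves old gcd iff gcd(2, v) = 2.
  Option A: v=50, gcd(2,50)=2 -> preserves
  Option B: v=15, gcd(2,15)=1 -> changes
  Option C: v=60, gcd(2,60)=2 -> preserves
  Option D: v=18, gcd(2,18)=2 -> preserves
  Option E: v=64, gcd(2,64)=2 -> preserves

Answer: A C D E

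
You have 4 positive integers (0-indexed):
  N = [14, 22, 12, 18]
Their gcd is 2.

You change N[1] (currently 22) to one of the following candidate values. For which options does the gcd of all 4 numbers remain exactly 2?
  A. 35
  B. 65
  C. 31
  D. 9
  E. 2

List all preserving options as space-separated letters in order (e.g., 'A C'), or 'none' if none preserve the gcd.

Old gcd = 2; gcd of others (without N[1]) = 2
New gcd for candidate v: gcd(2, v). Preserves old gcd iff gcd(2, v) = 2.
  Option A: v=35, gcd(2,35)=1 -> changes
  Option B: v=65, gcd(2,65)=1 -> changes
  Option C: v=31, gcd(2,31)=1 -> changes
  Option D: v=9, gcd(2,9)=1 -> changes
  Option E: v=2, gcd(2,2)=2 -> preserves

Answer: E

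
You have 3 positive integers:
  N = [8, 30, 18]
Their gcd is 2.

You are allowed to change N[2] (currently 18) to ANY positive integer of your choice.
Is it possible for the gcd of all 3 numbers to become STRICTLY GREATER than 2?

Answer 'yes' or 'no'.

Current gcd = 2
gcd of all OTHER numbers (without N[2]=18): gcd([8, 30]) = 2
The new gcd after any change is gcd(2, new_value).
This can be at most 2.
Since 2 = old gcd 2, the gcd can only stay the same or decrease.

Answer: no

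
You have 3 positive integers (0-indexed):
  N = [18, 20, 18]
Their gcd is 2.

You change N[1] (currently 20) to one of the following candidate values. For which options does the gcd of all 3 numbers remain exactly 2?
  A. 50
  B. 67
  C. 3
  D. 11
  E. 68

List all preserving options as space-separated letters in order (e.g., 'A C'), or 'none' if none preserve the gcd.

Old gcd = 2; gcd of others (without N[1]) = 18
New gcd for candidate v: gcd(18, v). Preserves old gcd iff gcd(18, v) = 2.
  Option A: v=50, gcd(18,50)=2 -> preserves
  Option B: v=67, gcd(18,67)=1 -> changes
  Option C: v=3, gcd(18,3)=3 -> changes
  Option D: v=11, gcd(18,11)=1 -> changes
  Option E: v=68, gcd(18,68)=2 -> preserves

Answer: A E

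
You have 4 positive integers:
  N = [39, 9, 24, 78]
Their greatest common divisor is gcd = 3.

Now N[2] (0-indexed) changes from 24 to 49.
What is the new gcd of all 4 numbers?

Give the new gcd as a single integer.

Numbers: [39, 9, 24, 78], gcd = 3
Change: index 2, 24 -> 49
gcd of the OTHER numbers (without index 2): gcd([39, 9, 78]) = 3
New gcd = gcd(g_others, new_val) = gcd(3, 49) = 1

Answer: 1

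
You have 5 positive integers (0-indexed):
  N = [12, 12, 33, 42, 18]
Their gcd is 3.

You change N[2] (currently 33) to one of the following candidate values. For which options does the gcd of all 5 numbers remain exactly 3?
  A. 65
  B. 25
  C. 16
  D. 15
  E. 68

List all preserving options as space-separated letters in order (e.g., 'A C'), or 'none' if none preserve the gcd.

Old gcd = 3; gcd of others (without N[2]) = 6
New gcd for candidate v: gcd(6, v). Preserves old gcd iff gcd(6, v) = 3.
  Option A: v=65, gcd(6,65)=1 -> changes
  Option B: v=25, gcd(6,25)=1 -> changes
  Option C: v=16, gcd(6,16)=2 -> changes
  Option D: v=15, gcd(6,15)=3 -> preserves
  Option E: v=68, gcd(6,68)=2 -> changes

Answer: D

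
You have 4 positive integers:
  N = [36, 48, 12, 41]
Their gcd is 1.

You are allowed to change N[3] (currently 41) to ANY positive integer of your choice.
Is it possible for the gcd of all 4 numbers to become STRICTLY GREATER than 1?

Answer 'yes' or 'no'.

Current gcd = 1
gcd of all OTHER numbers (without N[3]=41): gcd([36, 48, 12]) = 12
The new gcd after any change is gcd(12, new_value).
This can be at most 12.
Since 12 > old gcd 1, the gcd CAN increase (e.g., set N[3] = 12).

Answer: yes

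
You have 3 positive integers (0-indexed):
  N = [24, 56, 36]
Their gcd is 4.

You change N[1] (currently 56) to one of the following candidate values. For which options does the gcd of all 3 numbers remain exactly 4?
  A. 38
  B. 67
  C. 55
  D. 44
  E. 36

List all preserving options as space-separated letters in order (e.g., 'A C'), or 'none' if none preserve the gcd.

Answer: D

Derivation:
Old gcd = 4; gcd of others (without N[1]) = 12
New gcd for candidate v: gcd(12, v). Preserves old gcd iff gcd(12, v) = 4.
  Option A: v=38, gcd(12,38)=2 -> changes
  Option B: v=67, gcd(12,67)=1 -> changes
  Option C: v=55, gcd(12,55)=1 -> changes
  Option D: v=44, gcd(12,44)=4 -> preserves
  Option E: v=36, gcd(12,36)=12 -> changes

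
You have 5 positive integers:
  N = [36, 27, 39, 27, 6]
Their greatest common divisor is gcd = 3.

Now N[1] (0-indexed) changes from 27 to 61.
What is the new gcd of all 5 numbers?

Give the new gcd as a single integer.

Numbers: [36, 27, 39, 27, 6], gcd = 3
Change: index 1, 27 -> 61
gcd of the OTHER numbers (without index 1): gcd([36, 39, 27, 6]) = 3
New gcd = gcd(g_others, new_val) = gcd(3, 61) = 1

Answer: 1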